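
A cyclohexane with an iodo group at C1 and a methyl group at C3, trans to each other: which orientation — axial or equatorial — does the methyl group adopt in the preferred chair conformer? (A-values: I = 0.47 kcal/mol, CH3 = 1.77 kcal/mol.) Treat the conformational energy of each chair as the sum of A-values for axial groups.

equatorial

C1 and C3 have the same parity, so for the trans isomer the two substituents are one axial and one equatorial in each chair.
Chair I (iodo axial, methyl equatorial): E = 0.47 kcal/mol.
Chair II (iodo equatorial, methyl axial): E = 1.77 kcal/mol.
Chair I is the more stable (lower-energy) conformer, and in that chair the methyl group is equatorial.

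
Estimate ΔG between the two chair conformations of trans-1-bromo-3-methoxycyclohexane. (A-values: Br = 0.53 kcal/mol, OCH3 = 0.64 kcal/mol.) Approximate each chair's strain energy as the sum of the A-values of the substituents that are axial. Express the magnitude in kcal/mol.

C1 and C3 have the same parity, so for the trans isomer the two substituents are one axial and one equatorial in each chair.
Chair I (bromo axial, methoxy equatorial): E = 0.53 kcal/mol.
Chair II (bromo equatorial, methoxy axial): E = 0.64 kcal/mol.
ΔE = 0.64 − 0.53 = 0.11 kcal/mol; chair I is more stable.

0.11 kcal/mol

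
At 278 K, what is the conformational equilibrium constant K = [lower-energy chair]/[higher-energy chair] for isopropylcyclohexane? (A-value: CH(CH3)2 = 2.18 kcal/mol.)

K ≈ 51.8

One chair has the isopropyl group axial (E = 2.18 kcal/mol) and the other has it equatorial (E = 0).
ΔG = 2.18 kcal/mol between the two chairs.
K = exp(ΔG/RT) with R = 1.987×10⁻³ kcal mol⁻¹ K⁻¹ and T = 278 K gives K ≈ 51.8.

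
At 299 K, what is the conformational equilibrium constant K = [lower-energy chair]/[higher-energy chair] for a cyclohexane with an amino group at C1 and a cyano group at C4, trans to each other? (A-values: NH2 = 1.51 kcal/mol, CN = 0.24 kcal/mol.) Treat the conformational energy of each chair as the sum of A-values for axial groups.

K ≈ 19.0

C1 and C4 have opposite parity, so for the trans isomer the two substituents are e,e in one chair and a,a in the other.
Chair I (amino axial, cyano axial): E = 1.75 kcal/mol; chair II (amino equatorial, cyano equatorial): E = 0.00 kcal/mol.
ΔG = 1.75 kcal/mol between the two chairs.
K = exp(ΔG/RT) with R = 1.987×10⁻³ kcal mol⁻¹ K⁻¹ and T = 299 K gives K ≈ 19.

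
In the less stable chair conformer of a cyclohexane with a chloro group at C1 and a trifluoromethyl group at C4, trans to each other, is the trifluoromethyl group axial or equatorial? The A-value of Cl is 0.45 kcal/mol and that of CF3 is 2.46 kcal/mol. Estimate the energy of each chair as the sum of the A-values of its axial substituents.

axial

C1 and C4 have opposite parity, so for the trans isomer the two substituents are e,e in one chair and a,a in the other.
Chair I (chloro axial, trifluoromethyl axial): E = 2.91 kcal/mol.
Chair II (chloro equatorial, trifluoromethyl equatorial): E = 0.00 kcal/mol.
Chair I is the less stable (higher-energy) conformer, and in that chair the trifluoromethyl group is axial.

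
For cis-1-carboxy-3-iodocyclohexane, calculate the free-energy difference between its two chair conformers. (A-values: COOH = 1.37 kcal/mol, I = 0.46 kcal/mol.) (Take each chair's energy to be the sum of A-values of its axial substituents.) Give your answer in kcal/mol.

C1 and C3 have the same parity, so for the cis isomer the two substituents are e,e in one chair and a,a in the other.
Chair I (carboxyl axial, iodo axial): E = 1.83 kcal/mol.
Chair II (carboxyl equatorial, iodo equatorial): E = 0.00 kcal/mol.
ΔE = 1.83 − 0.00 = 1.83 kcal/mol; chair II is more stable.

1.83 kcal/mol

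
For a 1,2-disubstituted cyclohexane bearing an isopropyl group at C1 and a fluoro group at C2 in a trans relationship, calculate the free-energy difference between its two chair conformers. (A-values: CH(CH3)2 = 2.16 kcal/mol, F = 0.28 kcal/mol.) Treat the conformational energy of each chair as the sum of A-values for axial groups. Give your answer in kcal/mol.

C1 and C2 have opposite parity, so for the trans isomer the two substituents are e,e in one chair and a,a in the other.
Chair I (isopropyl axial, fluoro axial): E = 2.44 kcal/mol.
Chair II (isopropyl equatorial, fluoro equatorial): E = 0.00 kcal/mol.
ΔE = 2.44 − 0.00 = 2.44 kcal/mol; chair II is more stable.

2.44 kcal/mol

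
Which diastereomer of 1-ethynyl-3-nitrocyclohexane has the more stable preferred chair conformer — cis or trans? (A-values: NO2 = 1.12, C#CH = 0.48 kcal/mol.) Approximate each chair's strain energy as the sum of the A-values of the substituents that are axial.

At 1,3 positions (parity same): cis → (e,e or a,a); trans → (a,e or e,a).
Best chair for cis: E = 0.00 kcal/mol; best chair for trans: E = 0.48 kcal/mol.
The cis isomer is lower by 0.48 kcal/mol.

cis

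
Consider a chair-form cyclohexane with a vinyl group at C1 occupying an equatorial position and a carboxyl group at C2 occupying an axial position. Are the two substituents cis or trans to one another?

cis

C1 and C2 have opposite parity, so their axial bonds point in opposite directions.
With opposite-parity carbons, two substituents on the same face are one axial and one equatorial; opposite faces give both axial or both equatorial.
Here the groups are equatorial/axial → same face → cis.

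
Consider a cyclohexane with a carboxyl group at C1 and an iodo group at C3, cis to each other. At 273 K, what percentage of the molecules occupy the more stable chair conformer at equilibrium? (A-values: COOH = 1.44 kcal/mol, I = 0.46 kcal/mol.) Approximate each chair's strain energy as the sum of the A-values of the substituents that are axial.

97.1%

C1 and C3 have the same parity, so for the cis isomer the two substituents are e,e in one chair and a,a in the other.
Chair I (carboxyl axial, iodo axial): E = 1.90 kcal/mol; chair II (carboxyl equatorial, iodo equatorial): E = 0.00 kcal/mol.
ΔG = 1.90 kcal/mol between the two chairs.
K = exp(ΔG/RT) with R = 1.987×10⁻³ kcal mol⁻¹ K⁻¹ and T = 273 K gives K ≈ 33.2.
Fraction in the lower-energy chair = K/(K+1) = 97.1%.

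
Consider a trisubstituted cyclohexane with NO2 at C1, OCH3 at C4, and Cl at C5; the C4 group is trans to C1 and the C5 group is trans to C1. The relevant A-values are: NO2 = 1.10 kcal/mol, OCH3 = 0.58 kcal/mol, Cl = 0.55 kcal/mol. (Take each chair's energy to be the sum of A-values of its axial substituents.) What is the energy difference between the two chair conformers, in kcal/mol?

1.13 kcal/mol

Chair I (nitro axial, methoxy axial, chloro equatorial): E = 1.68 kcal/mol.
Chair II (nitro equatorial, methoxy equatorial, chloro axial): E = 0.55 kcal/mol.
ΔE = 1.68 − 0.55 = 1.13 kcal/mol; chair II is more stable.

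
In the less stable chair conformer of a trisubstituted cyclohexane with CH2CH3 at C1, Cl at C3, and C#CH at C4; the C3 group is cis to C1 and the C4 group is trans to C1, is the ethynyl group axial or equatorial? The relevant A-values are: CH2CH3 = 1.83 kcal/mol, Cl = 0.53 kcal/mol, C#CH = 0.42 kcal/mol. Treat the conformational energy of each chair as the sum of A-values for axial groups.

Chair I (ethyl axial, chloro axial, ethynyl axial): E = 2.78 kcal/mol.
Chair II (ethyl equatorial, chloro equatorial, ethynyl equatorial): E = 0.00 kcal/mol.
Chair I is the less stable (higher-energy) conformer, and in that chair the ethynyl group is axial.

axial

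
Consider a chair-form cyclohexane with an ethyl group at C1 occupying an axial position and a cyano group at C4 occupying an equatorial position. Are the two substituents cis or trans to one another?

C1 and C4 have opposite parity, so their axial bonds point in opposite directions.
With opposite-parity carbons, two substituents on the same face are one axial and one equatorial; opposite faces give both axial or both equatorial.
Here the groups are axial/equatorial → same face → cis.

cis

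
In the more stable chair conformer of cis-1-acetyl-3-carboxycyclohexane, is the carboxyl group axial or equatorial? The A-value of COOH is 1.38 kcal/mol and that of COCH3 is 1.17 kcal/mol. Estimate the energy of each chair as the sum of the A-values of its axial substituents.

equatorial

C1 and C3 have the same parity, so for the cis isomer the two substituents are e,e in one chair and a,a in the other.
Chair I (carboxyl axial, acetyl axial): E = 2.55 kcal/mol.
Chair II (carboxyl equatorial, acetyl equatorial): E = 0.00 kcal/mol.
Chair II is the more stable (lower-energy) conformer, and in that chair the carboxyl group is equatorial.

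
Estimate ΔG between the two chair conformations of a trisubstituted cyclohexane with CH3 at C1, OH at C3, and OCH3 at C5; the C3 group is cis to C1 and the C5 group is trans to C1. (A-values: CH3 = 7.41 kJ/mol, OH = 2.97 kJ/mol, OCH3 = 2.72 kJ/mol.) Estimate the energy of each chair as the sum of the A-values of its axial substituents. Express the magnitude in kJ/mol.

7.66 kJ/mol

Chair I (methyl axial, hydroxyl axial, methoxy equatorial): E = 10.38 kJ/mol.
Chair II (methyl equatorial, hydroxyl equatorial, methoxy axial): E = 2.72 kJ/mol.
ΔE = 10.38 − 2.72 = 7.66 kJ/mol; chair II is more stable.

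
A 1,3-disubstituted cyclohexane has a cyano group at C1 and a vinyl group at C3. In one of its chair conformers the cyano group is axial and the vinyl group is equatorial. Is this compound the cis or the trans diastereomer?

trans

C1 and C3 have the same parity, so their axial bonds point in the same direction.
With same-parity carbons, two substituents on the same face are both axial or both equatorial; opposite faces give one of each.
Here the groups are axial/equatorial → opposite face → trans.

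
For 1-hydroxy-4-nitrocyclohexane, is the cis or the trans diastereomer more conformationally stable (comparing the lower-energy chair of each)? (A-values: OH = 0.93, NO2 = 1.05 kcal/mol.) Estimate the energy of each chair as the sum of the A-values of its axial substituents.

trans

At 1,4 positions (parity opposite): cis → (a,e or e,a); trans → (e,e or a,a).
Best chair for cis: E = 0.93 kcal/mol; best chair for trans: E = 0.00 kcal/mol.
The trans isomer is lower by 0.93 kcal/mol.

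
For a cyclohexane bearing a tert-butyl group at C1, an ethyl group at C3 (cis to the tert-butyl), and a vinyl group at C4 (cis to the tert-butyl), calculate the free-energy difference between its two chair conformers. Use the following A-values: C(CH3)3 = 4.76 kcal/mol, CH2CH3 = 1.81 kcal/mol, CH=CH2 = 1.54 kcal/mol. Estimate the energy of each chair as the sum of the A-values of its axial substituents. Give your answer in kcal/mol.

5.03 kcal/mol

Chair I (tert-butyl axial, ethyl axial, vinyl equatorial): E = 6.57 kcal/mol.
Chair II (tert-butyl equatorial, ethyl equatorial, vinyl axial): E = 1.54 kcal/mol.
ΔE = 6.57 − 1.54 = 5.03 kcal/mol; chair II is more stable.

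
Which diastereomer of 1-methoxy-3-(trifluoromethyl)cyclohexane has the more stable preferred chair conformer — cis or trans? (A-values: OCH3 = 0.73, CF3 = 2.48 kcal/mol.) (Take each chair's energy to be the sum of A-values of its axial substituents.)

At 1,3 positions (parity same): cis → (e,e or a,a); trans → (a,e or e,a).
Best chair for cis: E = 0.00 kcal/mol; best chair for trans: E = 0.73 kcal/mol.
The cis isomer is lower by 0.73 kcal/mol.

cis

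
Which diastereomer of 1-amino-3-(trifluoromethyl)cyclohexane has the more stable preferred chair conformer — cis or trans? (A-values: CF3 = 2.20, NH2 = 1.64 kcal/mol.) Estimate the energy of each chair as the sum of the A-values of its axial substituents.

At 1,3 positions (parity same): cis → (e,e or a,a); trans → (a,e or e,a).
Best chair for cis: E = 0.00 kcal/mol; best chair for trans: E = 1.64 kcal/mol.
The cis isomer is lower by 1.64 kcal/mol.

cis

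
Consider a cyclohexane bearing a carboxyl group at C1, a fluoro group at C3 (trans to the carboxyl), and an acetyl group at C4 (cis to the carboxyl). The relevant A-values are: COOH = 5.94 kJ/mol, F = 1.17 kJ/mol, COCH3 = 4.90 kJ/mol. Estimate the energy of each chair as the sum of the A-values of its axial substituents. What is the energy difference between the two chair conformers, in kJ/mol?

0.13 kJ/mol

Chair I (carboxyl axial, fluoro equatorial, acetyl equatorial): E = 5.94 kJ/mol.
Chair II (carboxyl equatorial, fluoro axial, acetyl axial): E = 6.07 kJ/mol.
ΔE = 6.07 − 5.94 = 0.13 kJ/mol; chair I is more stable.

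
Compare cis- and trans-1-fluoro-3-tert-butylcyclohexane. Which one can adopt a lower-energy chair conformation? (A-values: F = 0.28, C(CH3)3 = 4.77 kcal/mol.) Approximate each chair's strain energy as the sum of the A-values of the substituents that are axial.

At 1,3 positions (parity same): cis → (e,e or a,a); trans → (a,e or e,a).
Best chair for cis: E = 0.00 kcal/mol; best chair for trans: E = 0.28 kcal/mol.
The cis isomer is lower by 0.28 kcal/mol.

cis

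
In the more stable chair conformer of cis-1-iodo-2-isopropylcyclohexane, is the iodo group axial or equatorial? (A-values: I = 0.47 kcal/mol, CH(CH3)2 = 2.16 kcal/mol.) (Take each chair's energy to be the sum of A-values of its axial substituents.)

axial

C1 and C2 have opposite parity, so for the cis isomer the two substituents are one axial and one equatorial in each chair.
Chair I (iodo axial, isopropyl equatorial): E = 0.47 kcal/mol.
Chair II (iodo equatorial, isopropyl axial): E = 2.16 kcal/mol.
Chair I is the more stable (lower-energy) conformer, and in that chair the iodo group is axial.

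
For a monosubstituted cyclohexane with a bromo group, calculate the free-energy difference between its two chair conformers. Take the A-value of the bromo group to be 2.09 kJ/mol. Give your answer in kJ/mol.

A monosubstituted cyclohexane has one chair with the bromo group axial (E = A = 2.09 kJ/mol) and one with it equatorial (E = 0).
ΔE = 2.09 − 0 = 2.09 kJ/mol.

2.09 kJ/mol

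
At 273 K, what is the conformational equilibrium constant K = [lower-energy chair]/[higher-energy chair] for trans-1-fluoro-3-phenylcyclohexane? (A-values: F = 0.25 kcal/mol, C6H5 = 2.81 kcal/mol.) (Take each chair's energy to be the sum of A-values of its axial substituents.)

K ≈ 112

C1 and C3 have the same parity, so for the trans isomer the two substituents are one axial and one equatorial in each chair.
Chair I (fluoro axial, phenyl equatorial): E = 0.25 kcal/mol; chair II (fluoro equatorial, phenyl axial): E = 2.81 kcal/mol.
ΔG = 2.56 kcal/mol between the two chairs.
K = exp(ΔG/RT) with R = 1.987×10⁻³ kcal mol⁻¹ K⁻¹ and T = 273 K gives K ≈ 112.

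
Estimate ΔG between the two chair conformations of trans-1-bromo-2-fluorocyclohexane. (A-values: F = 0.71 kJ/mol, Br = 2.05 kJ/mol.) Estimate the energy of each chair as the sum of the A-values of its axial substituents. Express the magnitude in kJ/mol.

C1 and C2 have opposite parity, so for the trans isomer the two substituents are e,e in one chair and a,a in the other.
Chair I (fluoro axial, bromo axial): E = 2.76 kJ/mol.
Chair II (fluoro equatorial, bromo equatorial): E = 0.00 kJ/mol.
ΔE = 2.76 − 0.00 = 2.76 kJ/mol; chair II is more stable.

2.76 kJ/mol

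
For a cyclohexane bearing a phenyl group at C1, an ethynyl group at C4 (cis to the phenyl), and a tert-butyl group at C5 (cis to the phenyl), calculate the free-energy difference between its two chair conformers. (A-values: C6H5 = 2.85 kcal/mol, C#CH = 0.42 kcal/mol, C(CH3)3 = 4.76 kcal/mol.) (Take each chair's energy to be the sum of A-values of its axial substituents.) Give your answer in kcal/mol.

Chair I (phenyl axial, ethynyl equatorial, tert-butyl axial): E = 7.61 kcal/mol.
Chair II (phenyl equatorial, ethynyl axial, tert-butyl equatorial): E = 0.42 kcal/mol.
ΔE = 7.61 − 0.42 = 7.19 kcal/mol; chair II is more stable.

7.19 kcal/mol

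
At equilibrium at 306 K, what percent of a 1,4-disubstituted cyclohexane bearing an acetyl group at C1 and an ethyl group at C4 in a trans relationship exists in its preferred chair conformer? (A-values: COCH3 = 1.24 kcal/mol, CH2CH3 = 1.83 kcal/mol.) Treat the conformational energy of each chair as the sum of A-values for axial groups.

C1 and C4 have opposite parity, so for the trans isomer the two substituents are e,e in one chair and a,a in the other.
Chair I (acetyl axial, ethyl axial): E = 3.07 kcal/mol; chair II (acetyl equatorial, ethyl equatorial): E = 0.00 kcal/mol.
ΔG = 3.07 kcal/mol between the two chairs.
K = exp(ΔG/RT) with R = 1.987×10⁻³ kcal mol⁻¹ K⁻¹ and T = 306 K gives K ≈ 156.
Fraction in the lower-energy chair = K/(K+1) = 99.4%.

99.4%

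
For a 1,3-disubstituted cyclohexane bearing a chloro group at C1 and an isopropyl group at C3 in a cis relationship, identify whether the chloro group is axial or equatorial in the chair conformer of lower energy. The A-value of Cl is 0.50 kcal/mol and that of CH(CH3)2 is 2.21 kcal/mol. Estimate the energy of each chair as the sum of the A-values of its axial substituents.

equatorial

C1 and C3 have the same parity, so for the cis isomer the two substituents are e,e in one chair and a,a in the other.
Chair I (chloro axial, isopropyl axial): E = 2.71 kcal/mol.
Chair II (chloro equatorial, isopropyl equatorial): E = 0.00 kcal/mol.
Chair II is the more stable (lower-energy) conformer, and in that chair the chloro group is equatorial.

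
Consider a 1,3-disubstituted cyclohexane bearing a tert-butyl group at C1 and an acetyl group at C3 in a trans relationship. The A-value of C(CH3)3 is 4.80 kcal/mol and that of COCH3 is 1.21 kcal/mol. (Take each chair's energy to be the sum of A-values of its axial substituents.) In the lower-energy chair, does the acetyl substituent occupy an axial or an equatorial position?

C1 and C3 have the same parity, so for the trans isomer the two substituents are one axial and one equatorial in each chair.
Chair I (tert-butyl axial, acetyl equatorial): E = 4.80 kcal/mol.
Chair II (tert-butyl equatorial, acetyl axial): E = 1.21 kcal/mol.
Chair II is the more stable (lower-energy) conformer, and in that chair the acetyl group is axial.

axial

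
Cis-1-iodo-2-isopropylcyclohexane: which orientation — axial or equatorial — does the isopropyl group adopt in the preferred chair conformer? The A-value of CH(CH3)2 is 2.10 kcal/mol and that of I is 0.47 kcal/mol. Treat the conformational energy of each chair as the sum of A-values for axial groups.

C1 and C2 have opposite parity, so for the cis isomer the two substituents are one axial and one equatorial in each chair.
Chair I (isopropyl axial, iodo equatorial): E = 2.10 kcal/mol.
Chair II (isopropyl equatorial, iodo axial): E = 0.47 kcal/mol.
Chair II is the more stable (lower-energy) conformer, and in that chair the isopropyl group is equatorial.

equatorial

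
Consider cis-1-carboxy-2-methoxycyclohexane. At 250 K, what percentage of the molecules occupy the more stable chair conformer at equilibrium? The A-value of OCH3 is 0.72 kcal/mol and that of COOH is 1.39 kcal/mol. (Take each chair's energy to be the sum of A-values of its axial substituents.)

79.4%

C1 and C2 have opposite parity, so for the cis isomer the two substituents are one axial and one equatorial in each chair.
Chair I (methoxy axial, carboxyl equatorial): E = 0.72 kcal/mol; chair II (methoxy equatorial, carboxyl axial): E = 1.39 kcal/mol.
ΔG = 0.67 kcal/mol between the two chairs.
K = exp(ΔG/RT) with R = 1.987×10⁻³ kcal mol⁻¹ K⁻¹ and T = 250 K gives K ≈ 3.85.
Fraction in the lower-energy chair = K/(K+1) = 79.4%.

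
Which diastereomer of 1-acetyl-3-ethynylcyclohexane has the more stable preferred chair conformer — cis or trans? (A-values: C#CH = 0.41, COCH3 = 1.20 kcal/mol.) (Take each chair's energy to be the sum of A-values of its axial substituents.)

cis

At 1,3 positions (parity same): cis → (e,e or a,a); trans → (a,e or e,a).
Best chair for cis: E = 0.00 kcal/mol; best chair for trans: E = 0.41 kcal/mol.
The cis isomer is lower by 0.41 kcal/mol.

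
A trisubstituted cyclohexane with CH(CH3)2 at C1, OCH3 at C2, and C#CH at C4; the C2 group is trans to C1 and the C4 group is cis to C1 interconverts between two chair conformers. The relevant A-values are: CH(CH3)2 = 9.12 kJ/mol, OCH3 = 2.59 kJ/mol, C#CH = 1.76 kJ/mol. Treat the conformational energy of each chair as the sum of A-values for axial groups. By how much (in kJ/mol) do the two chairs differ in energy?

Chair I (isopropyl axial, methoxy axial, ethynyl equatorial): E = 11.71 kJ/mol.
Chair II (isopropyl equatorial, methoxy equatorial, ethynyl axial): E = 1.76 kJ/mol.
ΔE = 11.71 − 1.76 = 9.95 kJ/mol; chair II is more stable.

9.95 kJ/mol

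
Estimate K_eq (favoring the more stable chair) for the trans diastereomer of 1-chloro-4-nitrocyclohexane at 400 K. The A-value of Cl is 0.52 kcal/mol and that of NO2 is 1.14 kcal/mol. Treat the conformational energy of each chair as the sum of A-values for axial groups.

C1 and C4 have opposite parity, so for the trans isomer the two substituents are e,e in one chair and a,a in the other.
Chair I (chloro axial, nitro axial): E = 1.66 kcal/mol; chair II (chloro equatorial, nitro equatorial): E = 0.00 kcal/mol.
ΔG = 1.66 kcal/mol between the two chairs.
K = exp(ΔG/RT) with R = 1.987×10⁻³ kcal mol⁻¹ K⁻¹ and T = 400 K gives K ≈ 8.07.

K ≈ 8.07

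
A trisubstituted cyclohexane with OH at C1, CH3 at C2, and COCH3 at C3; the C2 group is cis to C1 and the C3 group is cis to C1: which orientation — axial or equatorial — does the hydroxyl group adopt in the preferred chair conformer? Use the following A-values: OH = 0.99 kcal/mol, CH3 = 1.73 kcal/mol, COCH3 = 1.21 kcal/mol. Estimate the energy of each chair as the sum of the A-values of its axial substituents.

Chair I (hydroxyl axial, methyl equatorial, acetyl axial): E = 2.20 kcal/mol.
Chair II (hydroxyl equatorial, methyl axial, acetyl equatorial): E = 1.73 kcal/mol.
Chair II is the more stable (lower-energy) conformer, and in that chair the hydroxyl group is equatorial.

equatorial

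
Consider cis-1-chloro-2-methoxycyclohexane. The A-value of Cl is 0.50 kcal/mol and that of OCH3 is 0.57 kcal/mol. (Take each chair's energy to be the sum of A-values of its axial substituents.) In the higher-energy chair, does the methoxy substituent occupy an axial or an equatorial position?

C1 and C2 have opposite parity, so for the cis isomer the two substituents are one axial and one equatorial in each chair.
Chair I (chloro axial, methoxy equatorial): E = 0.50 kcal/mol.
Chair II (chloro equatorial, methoxy axial): E = 0.57 kcal/mol.
Chair II is the less stable (higher-energy) conformer, and in that chair the methoxy group is axial.

axial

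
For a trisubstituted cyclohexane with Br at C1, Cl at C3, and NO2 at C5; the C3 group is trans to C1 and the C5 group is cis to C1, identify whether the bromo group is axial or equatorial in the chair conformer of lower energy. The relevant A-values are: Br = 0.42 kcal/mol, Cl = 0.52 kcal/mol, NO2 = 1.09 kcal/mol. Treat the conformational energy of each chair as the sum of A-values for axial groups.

equatorial

Chair I (bromo axial, chloro equatorial, nitro axial): E = 1.51 kcal/mol.
Chair II (bromo equatorial, chloro axial, nitro equatorial): E = 0.52 kcal/mol.
Chair II is the more stable (lower-energy) conformer, and in that chair the bromo group is equatorial.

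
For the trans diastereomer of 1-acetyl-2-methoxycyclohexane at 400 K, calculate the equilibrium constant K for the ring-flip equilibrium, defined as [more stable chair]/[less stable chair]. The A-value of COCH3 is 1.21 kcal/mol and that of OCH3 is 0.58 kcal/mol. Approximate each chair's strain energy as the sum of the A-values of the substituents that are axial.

K ≈ 9.51

C1 and C2 have opposite parity, so for the trans isomer the two substituents are e,e in one chair and a,a in the other.
Chair I (acetyl axial, methoxy axial): E = 1.79 kcal/mol; chair II (acetyl equatorial, methoxy equatorial): E = 0.00 kcal/mol.
ΔG = 1.79 kcal/mol between the two chairs.
K = exp(ΔG/RT) with R = 1.987×10⁻³ kcal mol⁻¹ K⁻¹ and T = 400 K gives K ≈ 9.51.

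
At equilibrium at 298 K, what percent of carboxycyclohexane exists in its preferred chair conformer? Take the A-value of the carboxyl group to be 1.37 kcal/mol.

One chair has the carboxyl group axial (E = 1.37 kcal/mol) and the other has it equatorial (E = 0).
ΔG = 1.37 kcal/mol between the two chairs.
K = exp(ΔG/RT) with R = 1.987×10⁻³ kcal mol⁻¹ K⁻¹ and T = 298 K gives K ≈ 10.1.
Fraction in the lower-energy chair = K/(K+1) = 91.0%.

91.0%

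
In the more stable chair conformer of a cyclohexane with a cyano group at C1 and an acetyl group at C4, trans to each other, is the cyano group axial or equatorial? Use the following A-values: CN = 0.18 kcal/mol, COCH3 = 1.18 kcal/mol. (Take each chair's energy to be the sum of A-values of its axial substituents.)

equatorial

C1 and C4 have opposite parity, so for the trans isomer the two substituents are e,e in one chair and a,a in the other.
Chair I (cyano axial, acetyl axial): E = 1.36 kcal/mol.
Chair II (cyano equatorial, acetyl equatorial): E = 0.00 kcal/mol.
Chair II is the more stable (lower-energy) conformer, and in that chair the cyano group is equatorial.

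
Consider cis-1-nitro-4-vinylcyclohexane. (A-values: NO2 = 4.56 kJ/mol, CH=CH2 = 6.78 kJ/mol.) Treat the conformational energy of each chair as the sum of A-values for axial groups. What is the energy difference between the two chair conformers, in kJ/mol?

C1 and C4 have opposite parity, so for the cis isomer the two substituents are one axial and one equatorial in each chair.
Chair I (nitro axial, vinyl equatorial): E = 4.56 kJ/mol.
Chair II (nitro equatorial, vinyl axial): E = 6.78 kJ/mol.
ΔE = 6.78 − 4.56 = 2.22 kJ/mol; chair I is more stable.

2.22 kJ/mol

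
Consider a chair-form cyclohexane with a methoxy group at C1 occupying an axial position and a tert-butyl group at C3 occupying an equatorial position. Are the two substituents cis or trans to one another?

trans

C1 and C3 have the same parity, so their axial bonds point in the same direction.
With same-parity carbons, two substituents on the same face are both axial or both equatorial; opposite faces give one of each.
Here the groups are axial/equatorial → opposite face → trans.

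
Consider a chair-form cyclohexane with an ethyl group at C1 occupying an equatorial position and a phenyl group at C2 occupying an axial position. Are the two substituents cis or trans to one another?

C1 and C2 have opposite parity, so their axial bonds point in opposite directions.
With opposite-parity carbons, two substituents on the same face are one axial and one equatorial; opposite faces give both axial or both equatorial.
Here the groups are equatorial/axial → same face → cis.

cis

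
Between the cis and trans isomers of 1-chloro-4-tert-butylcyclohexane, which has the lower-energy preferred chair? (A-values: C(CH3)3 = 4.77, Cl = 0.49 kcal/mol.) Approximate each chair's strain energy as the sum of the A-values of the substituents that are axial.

At 1,4 positions (parity opposite): cis → (a,e or e,a); trans → (e,e or a,a).
Best chair for cis: E = 0.49 kcal/mol; best chair for trans: E = 0.00 kcal/mol.
The trans isomer is lower by 0.49 kcal/mol.

trans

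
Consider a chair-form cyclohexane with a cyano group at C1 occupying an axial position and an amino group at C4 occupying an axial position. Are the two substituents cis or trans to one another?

trans

C1 and C4 have opposite parity, so their axial bonds point in opposite directions.
With opposite-parity carbons, two substituents on the same face are one axial and one equatorial; opposite faces give both axial or both equatorial.
Here the groups are axial/axial → opposite face → trans.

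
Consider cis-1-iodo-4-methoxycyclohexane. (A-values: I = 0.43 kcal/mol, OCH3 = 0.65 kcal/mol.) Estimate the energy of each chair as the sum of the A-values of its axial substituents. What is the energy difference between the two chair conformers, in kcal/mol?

0.22 kcal/mol

C1 and C4 have opposite parity, so for the cis isomer the two substituents are one axial and one equatorial in each chair.
Chair I (iodo axial, methoxy equatorial): E = 0.43 kcal/mol.
Chair II (iodo equatorial, methoxy axial): E = 0.65 kcal/mol.
ΔE = 0.65 − 0.43 = 0.22 kcal/mol; chair I is more stable.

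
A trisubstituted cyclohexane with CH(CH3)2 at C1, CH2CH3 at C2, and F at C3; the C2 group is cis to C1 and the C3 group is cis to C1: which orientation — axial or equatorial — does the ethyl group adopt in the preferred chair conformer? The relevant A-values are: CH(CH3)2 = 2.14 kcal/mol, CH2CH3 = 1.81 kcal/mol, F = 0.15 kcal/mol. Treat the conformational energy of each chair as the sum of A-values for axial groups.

Chair I (isopropyl axial, ethyl equatorial, fluoro axial): E = 2.29 kcal/mol.
Chair II (isopropyl equatorial, ethyl axial, fluoro equatorial): E = 1.81 kcal/mol.
Chair II is the more stable (lower-energy) conformer, and in that chair the ethyl group is axial.

axial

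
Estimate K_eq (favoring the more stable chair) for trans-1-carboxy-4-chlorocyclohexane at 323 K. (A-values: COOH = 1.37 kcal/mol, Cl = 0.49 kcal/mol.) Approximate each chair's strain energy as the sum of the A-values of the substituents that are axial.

K ≈ 18.1

C1 and C4 have opposite parity, so for the trans isomer the two substituents are e,e in one chair and a,a in the other.
Chair I (carboxyl axial, chloro axial): E = 1.86 kcal/mol; chair II (carboxyl equatorial, chloro equatorial): E = 0.00 kcal/mol.
ΔG = 1.86 kcal/mol between the two chairs.
K = exp(ΔG/RT) with R = 1.987×10⁻³ kcal mol⁻¹ K⁻¹ and T = 323 K gives K ≈ 18.1.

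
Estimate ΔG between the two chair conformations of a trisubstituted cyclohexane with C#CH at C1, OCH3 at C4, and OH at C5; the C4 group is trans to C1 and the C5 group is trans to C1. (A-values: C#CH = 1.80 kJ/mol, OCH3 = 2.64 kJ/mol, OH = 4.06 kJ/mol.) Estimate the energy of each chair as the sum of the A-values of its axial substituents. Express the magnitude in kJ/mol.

0.38 kJ/mol

Chair I (ethynyl axial, methoxy axial, hydroxyl equatorial): E = 4.44 kJ/mol.
Chair II (ethynyl equatorial, methoxy equatorial, hydroxyl axial): E = 4.06 kJ/mol.
ΔE = 4.44 − 4.06 = 0.38 kJ/mol; chair II is more stable.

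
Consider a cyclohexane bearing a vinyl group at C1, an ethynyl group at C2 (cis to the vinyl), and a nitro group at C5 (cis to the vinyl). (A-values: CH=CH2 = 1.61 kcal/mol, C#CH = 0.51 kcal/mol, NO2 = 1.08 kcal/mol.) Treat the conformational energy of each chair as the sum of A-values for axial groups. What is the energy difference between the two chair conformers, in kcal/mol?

Chair I (vinyl axial, ethynyl equatorial, nitro axial): E = 2.69 kcal/mol.
Chair II (vinyl equatorial, ethynyl axial, nitro equatorial): E = 0.51 kcal/mol.
ΔE = 2.69 − 0.51 = 2.18 kcal/mol; chair II is more stable.

2.18 kcal/mol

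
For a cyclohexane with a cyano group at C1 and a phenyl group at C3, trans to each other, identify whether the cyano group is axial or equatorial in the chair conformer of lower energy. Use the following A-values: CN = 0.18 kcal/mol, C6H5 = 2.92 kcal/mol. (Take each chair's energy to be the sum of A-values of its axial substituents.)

axial

C1 and C3 have the same parity, so for the trans isomer the two substituents are one axial and one equatorial in each chair.
Chair I (cyano axial, phenyl equatorial): E = 0.18 kcal/mol.
Chair II (cyano equatorial, phenyl axial): E = 2.92 kcal/mol.
Chair I is the more stable (lower-energy) conformer, and in that chair the cyano group is axial.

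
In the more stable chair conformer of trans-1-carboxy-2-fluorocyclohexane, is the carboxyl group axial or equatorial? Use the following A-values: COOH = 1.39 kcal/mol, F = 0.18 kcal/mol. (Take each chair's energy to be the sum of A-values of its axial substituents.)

equatorial

C1 and C2 have opposite parity, so for the trans isomer the two substituents are e,e in one chair and a,a in the other.
Chair I (carboxyl axial, fluoro axial): E = 1.57 kcal/mol.
Chair II (carboxyl equatorial, fluoro equatorial): E = 0.00 kcal/mol.
Chair II is the more stable (lower-energy) conformer, and in that chair the carboxyl group is equatorial.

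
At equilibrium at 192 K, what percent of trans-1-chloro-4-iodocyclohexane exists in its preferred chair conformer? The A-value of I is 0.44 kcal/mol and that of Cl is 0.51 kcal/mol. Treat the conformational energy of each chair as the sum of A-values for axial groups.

C1 and C4 have opposite parity, so for the trans isomer the two substituents are e,e in one chair and a,a in the other.
Chair I (iodo axial, chloro axial): E = 0.95 kcal/mol; chair II (iodo equatorial, chloro equatorial): E = 0.00 kcal/mol.
ΔG = 0.95 kcal/mol between the two chairs.
K = exp(ΔG/RT) with R = 1.987×10⁻³ kcal mol⁻¹ K⁻¹ and T = 192 K gives K ≈ 12.1.
Fraction in the lower-energy chair = K/(K+1) = 92.3%.

92.3%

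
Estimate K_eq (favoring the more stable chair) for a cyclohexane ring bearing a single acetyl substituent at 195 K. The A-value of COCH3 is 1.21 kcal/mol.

K ≈ 22.7

One chair has the acetyl group axial (E = 1.21 kcal/mol) and the other has it equatorial (E = 0).
ΔG = 1.21 kcal/mol between the two chairs.
K = exp(ΔG/RT) with R = 1.987×10⁻³ kcal mol⁻¹ K⁻¹ and T = 195 K gives K ≈ 22.7.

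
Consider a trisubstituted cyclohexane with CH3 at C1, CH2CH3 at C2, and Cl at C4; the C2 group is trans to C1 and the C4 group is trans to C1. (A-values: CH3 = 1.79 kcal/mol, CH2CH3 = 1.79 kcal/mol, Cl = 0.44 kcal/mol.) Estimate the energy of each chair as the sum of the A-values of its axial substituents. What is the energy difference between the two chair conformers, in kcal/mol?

4.02 kcal/mol

Chair I (methyl axial, ethyl axial, chloro axial): E = 4.02 kcal/mol.
Chair II (methyl equatorial, ethyl equatorial, chloro equatorial): E = 0.00 kcal/mol.
ΔE = 4.02 − 0.00 = 4.02 kcal/mol; chair II is more stable.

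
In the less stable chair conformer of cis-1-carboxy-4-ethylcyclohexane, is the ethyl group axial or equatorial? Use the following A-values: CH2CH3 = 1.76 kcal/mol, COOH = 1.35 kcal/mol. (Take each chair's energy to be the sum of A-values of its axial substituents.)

axial

C1 and C4 have opposite parity, so for the cis isomer the two substituents are one axial and one equatorial in each chair.
Chair I (ethyl axial, carboxyl equatorial): E = 1.76 kcal/mol.
Chair II (ethyl equatorial, carboxyl axial): E = 1.35 kcal/mol.
Chair I is the less stable (higher-energy) conformer, and in that chair the ethyl group is axial.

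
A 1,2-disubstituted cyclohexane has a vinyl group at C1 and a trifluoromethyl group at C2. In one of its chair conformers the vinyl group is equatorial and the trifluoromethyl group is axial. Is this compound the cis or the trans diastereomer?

cis

C1 and C2 have opposite parity, so their axial bonds point in opposite directions.
With opposite-parity carbons, two substituents on the same face are one axial and one equatorial; opposite faces give both axial or both equatorial.
Here the groups are equatorial/axial → same face → cis.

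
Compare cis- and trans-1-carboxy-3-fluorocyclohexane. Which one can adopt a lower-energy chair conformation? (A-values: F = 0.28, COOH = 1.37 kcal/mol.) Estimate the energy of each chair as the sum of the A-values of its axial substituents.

At 1,3 positions (parity same): cis → (e,e or a,a); trans → (a,e or e,a).
Best chair for cis: E = 0.00 kcal/mol; best chair for trans: E = 0.28 kcal/mol.
The cis isomer is lower by 0.28 kcal/mol.

cis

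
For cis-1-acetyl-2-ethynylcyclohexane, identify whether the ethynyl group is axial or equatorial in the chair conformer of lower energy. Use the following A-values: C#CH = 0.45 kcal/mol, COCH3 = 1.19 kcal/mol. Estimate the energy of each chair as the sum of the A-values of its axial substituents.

C1 and C2 have opposite parity, so for the cis isomer the two substituents are one axial and one equatorial in each chair.
Chair I (ethynyl axial, acetyl equatorial): E = 0.45 kcal/mol.
Chair II (ethynyl equatorial, acetyl axial): E = 1.19 kcal/mol.
Chair I is the more stable (lower-energy) conformer, and in that chair the ethynyl group is axial.

axial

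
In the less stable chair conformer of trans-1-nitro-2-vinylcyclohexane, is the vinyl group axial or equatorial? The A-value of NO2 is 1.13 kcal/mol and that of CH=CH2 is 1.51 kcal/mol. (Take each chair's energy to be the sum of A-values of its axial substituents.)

C1 and C2 have opposite parity, so for the trans isomer the two substituents are e,e in one chair and a,a in the other.
Chair I (nitro axial, vinyl axial): E = 2.64 kcal/mol.
Chair II (nitro equatorial, vinyl equatorial): E = 0.00 kcal/mol.
Chair I is the less stable (higher-energy) conformer, and in that chair the vinyl group is axial.

axial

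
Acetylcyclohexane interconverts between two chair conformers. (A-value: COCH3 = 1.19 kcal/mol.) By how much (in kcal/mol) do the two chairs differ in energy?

1.19 kcal/mol

A monosubstituted cyclohexane has one chair with the acetyl group axial (E = A = 1.19 kcal/mol) and one with it equatorial (E = 0).
ΔE = 1.19 − 0 = 1.19 kcal/mol.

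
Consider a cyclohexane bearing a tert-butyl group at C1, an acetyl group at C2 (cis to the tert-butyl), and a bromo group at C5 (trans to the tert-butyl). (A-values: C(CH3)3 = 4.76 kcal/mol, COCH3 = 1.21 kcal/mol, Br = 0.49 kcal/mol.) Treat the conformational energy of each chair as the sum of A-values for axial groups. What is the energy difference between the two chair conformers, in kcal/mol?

3.06 kcal/mol

Chair I (tert-butyl axial, acetyl equatorial, bromo equatorial): E = 4.76 kcal/mol.
Chair II (tert-butyl equatorial, acetyl axial, bromo axial): E = 1.70 kcal/mol.
ΔE = 4.76 − 1.70 = 3.06 kcal/mol; chair II is more stable.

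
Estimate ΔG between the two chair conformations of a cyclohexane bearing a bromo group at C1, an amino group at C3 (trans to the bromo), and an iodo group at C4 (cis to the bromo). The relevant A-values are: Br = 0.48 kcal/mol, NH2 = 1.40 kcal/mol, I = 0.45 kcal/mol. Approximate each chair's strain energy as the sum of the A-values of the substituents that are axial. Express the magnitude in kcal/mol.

Chair I (bromo axial, amino equatorial, iodo equatorial): E = 0.48 kcal/mol.
Chair II (bromo equatorial, amino axial, iodo axial): E = 1.85 kcal/mol.
ΔE = 1.85 − 0.48 = 1.37 kcal/mol; chair I is more stable.

1.37 kcal/mol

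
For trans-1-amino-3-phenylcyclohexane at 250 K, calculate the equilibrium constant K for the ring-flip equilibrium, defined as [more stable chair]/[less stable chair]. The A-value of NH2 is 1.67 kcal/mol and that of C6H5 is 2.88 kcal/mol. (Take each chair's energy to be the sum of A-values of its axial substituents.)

C1 and C3 have the same parity, so for the trans isomer the two substituents are one axial and one equatorial in each chair.
Chair I (amino axial, phenyl equatorial): E = 1.67 kcal/mol; chair II (amino equatorial, phenyl axial): E = 2.88 kcal/mol.
ΔG = 1.21 kcal/mol between the two chairs.
K = exp(ΔG/RT) with R = 1.987×10⁻³ kcal mol⁻¹ K⁻¹ and T = 250 K gives K ≈ 11.4.

K ≈ 11.4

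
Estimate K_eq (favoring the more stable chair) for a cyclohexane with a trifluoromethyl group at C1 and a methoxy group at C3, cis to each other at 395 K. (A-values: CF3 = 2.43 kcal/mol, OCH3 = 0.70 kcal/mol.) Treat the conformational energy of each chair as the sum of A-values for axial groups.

C1 and C3 have the same parity, so for the cis isomer the two substituents are e,e in one chair and a,a in the other.
Chair I (trifluoromethyl axial, methoxy axial): E = 3.13 kcal/mol; chair II (trifluoromethyl equatorial, methoxy equatorial): E = 0.00 kcal/mol.
ΔG = 3.13 kcal/mol between the two chairs.
K = exp(ΔG/RT) with R = 1.987×10⁻³ kcal mol⁻¹ K⁻¹ and T = 395 K gives K ≈ 53.9.

K ≈ 53.9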